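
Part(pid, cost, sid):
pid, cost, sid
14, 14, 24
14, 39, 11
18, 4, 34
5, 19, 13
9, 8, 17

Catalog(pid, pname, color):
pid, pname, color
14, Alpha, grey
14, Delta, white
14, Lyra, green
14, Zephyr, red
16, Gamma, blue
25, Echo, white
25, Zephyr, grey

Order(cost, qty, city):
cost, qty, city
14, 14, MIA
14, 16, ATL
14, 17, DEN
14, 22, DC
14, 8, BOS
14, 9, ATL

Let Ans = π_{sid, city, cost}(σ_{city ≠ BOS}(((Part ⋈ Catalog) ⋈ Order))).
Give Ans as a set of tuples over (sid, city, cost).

Natural join on pid: {(14, 14, 24, Alpha, grey), (14, 14, 24, Delta, white), (14, 14, 24, Lyra, green), (14, 14, 24, Zephyr, red), (14, 39, 11, Alpha, grey), (14, 39, 11, Delta, white), (14, 39, 11, Lyra, green), (14, 39, 11, Zephyr, red)}
Natural join on cost: {(14, 14, 24, Alpha, grey, 14, MIA), (14, 14, 24, Alpha, grey, 16, ATL), (14, 14, 24, Alpha, grey, 17, DEN), (14, 14, 24, Alpha, grey, 22, DC), (14, 14, 24, Alpha, grey, 8, BOS), (14, 14, 24, Alpha, grey, 9, ATL), (14, 14, 24, Delta, white, 14, MIA), (14, 14, 24, Delta, white, 16, ATL), (14, 14, 24, Delta, white, 17, DEN), (14, 14, 24, Delta, white, 22, DC), (14, 14, 24, Delta, white, 8, BOS), (14, 14, 24, Delta, white, 9, ATL), (14, 14, 24, Lyra, green, 14, MIA), (14, 14, 24, Lyra, green, 16, ATL), (14, 14, 24, Lyra, green, 17, DEN), (14, 14, 24, Lyra, green, 22, DC), (14, 14, 24, Lyra, green, 8, BOS), (14, 14, 24, Lyra, green, 9, ATL), (14, 14, 24, Zephyr, red, 14, MIA), (14, 14, 24, Zephyr, red, 16, ATL), (14, 14, 24, Zephyr, red, 17, DEN), (14, 14, 24, Zephyr, red, 22, DC), (14, 14, 24, Zephyr, red, 8, BOS), (14, 14, 24, Zephyr, red, 9, ATL)}
Apply σ_{city ≠ BOS}; surviving tuples: {(14, 14, 24, Alpha, grey, 14, MIA), (14, 14, 24, Alpha, grey, 16, ATL), (14, 14, 24, Alpha, grey, 17, DEN), (14, 14, 24, Alpha, grey, 22, DC), (14, 14, 24, Alpha, grey, 9, ATL), (14, 14, 24, Delta, white, 14, MIA), (14, 14, 24, Delta, white, 16, ATL), (14, 14, 24, Delta, white, 17, DEN), (14, 14, 24, Delta, white, 22, DC), (14, 14, 24, Delta, white, 9, ATL), (14, 14, 24, Lyra, green, 14, MIA), (14, 14, 24, Lyra, green, 16, ATL), (14, 14, 24, Lyra, green, 17, DEN), (14, 14, 24, Lyra, green, 22, DC), (14, 14, 24, Lyra, green, 9, ATL), (14, 14, 24, Zephyr, red, 14, MIA), (14, 14, 24, Zephyr, red, 16, ATL), (14, 14, 24, Zephyr, red, 17, DEN), (14, 14, 24, Zephyr, red, 22, DC), (14, 14, 24, Zephyr, red, 9, ATL)}
π_{sid, city, cost} gives {(24, ATL, 14), (24, DC, 14), (24, DEN, 14), (24, MIA, 14)} (16 duplicate(s) eliminated).

{(24, ATL, 14), (24, DC, 14), (24, DEN, 14), (24, MIA, 14)}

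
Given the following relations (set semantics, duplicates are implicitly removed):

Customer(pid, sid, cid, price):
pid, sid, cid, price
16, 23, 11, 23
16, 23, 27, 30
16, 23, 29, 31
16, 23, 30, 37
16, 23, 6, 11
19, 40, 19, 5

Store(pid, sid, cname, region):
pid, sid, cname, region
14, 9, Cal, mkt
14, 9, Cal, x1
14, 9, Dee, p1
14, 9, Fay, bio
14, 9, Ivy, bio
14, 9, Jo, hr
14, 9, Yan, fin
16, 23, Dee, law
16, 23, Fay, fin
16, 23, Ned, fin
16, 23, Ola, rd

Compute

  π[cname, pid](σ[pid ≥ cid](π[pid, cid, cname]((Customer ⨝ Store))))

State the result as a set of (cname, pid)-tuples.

Joining Customer and Store on pid, sid yields {(16, 23, 11, 23, Dee, law), (16, 23, 11, 23, Fay, fin), (16, 23, 11, 23, Ned, fin), (16, 23, 11, 23, Ola, rd), (16, 23, 27, 30, Dee, law), (16, 23, 27, 30, Fay, fin), (16, 23, 27, 30, Ned, fin), (16, 23, 27, 30, Ola, rd), (16, 23, 29, 31, Dee, law), (16, 23, 29, 31, Fay, fin), (16, 23, 29, 31, Ned, fin), (16, 23, 29, 31, Ola, rd), (16, 23, 30, 37, Dee, law), (16, 23, 30, 37, Fay, fin), (16, 23, 30, 37, Ned, fin), (16, 23, 30, 37, Ola, rd), (16, 23, 6, 11, Dee, law), (16, 23, 6, 11, Fay, fin), (16, 23, 6, 11, Ned, fin), (16, 23, 6, 11, Ola, rd)}.
π[pid, cid, cname]: project onto (pid, cid, cname) → {(16, 11, Dee), (16, 11, Fay), (16, 11, Ned), (16, 11, Ola), (16, 27, Dee), (16, 27, Fay), (16, 27, Ned), (16, 27, Ola), (16, 29, Dee), (16, 29, Fay), (16, 29, Ned), (16, 29, Ola), (16, 30, Dee), (16, 30, Fay), (16, 30, Ned), (16, 30, Ola), (16, 6, Dee), (16, 6, Fay), (16, 6, Ned), (16, 6, Ola)}
Selection pid ≥ cid: {(16, 11, Dee), (16, 11, Fay), (16, 11, Ned), (16, 11, Ola), (16, 6, Dee), (16, 6, Fay), (16, 6, Ned), (16, 6, Ola)}
π[cname, pid]: project onto (cname, pid) (4 duplicate(s) eliminated) → {(Dee, 16), (Fay, 16), (Ned, 16), (Ola, 16)}

{(Dee, 16), (Fay, 16), (Ned, 16), (Ola, 16)}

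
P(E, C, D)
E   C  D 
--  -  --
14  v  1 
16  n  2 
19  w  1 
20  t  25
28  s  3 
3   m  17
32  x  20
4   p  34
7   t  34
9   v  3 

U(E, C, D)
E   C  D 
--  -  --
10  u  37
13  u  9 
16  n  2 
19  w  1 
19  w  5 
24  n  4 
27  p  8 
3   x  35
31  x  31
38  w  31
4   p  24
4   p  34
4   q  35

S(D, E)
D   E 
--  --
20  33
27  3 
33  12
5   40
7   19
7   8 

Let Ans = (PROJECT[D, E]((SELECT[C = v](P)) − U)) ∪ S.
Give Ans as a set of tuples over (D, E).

Selection C = v: {(14, v, 1), (9, v, 3)}
Taking the difference: {(14, v, 1), (9, v, 3)}
π[D, E]: project onto (D, E) → {(1, 14), (3, 9)}
Taking the union: {(1, 14), (20, 33), (27, 3), (3, 9), (33, 12), (5, 40), (7, 19), (7, 8)}

{(1, 14), (20, 33), (27, 3), (3, 9), (33, 12), (5, 40), (7, 19), (7, 8)}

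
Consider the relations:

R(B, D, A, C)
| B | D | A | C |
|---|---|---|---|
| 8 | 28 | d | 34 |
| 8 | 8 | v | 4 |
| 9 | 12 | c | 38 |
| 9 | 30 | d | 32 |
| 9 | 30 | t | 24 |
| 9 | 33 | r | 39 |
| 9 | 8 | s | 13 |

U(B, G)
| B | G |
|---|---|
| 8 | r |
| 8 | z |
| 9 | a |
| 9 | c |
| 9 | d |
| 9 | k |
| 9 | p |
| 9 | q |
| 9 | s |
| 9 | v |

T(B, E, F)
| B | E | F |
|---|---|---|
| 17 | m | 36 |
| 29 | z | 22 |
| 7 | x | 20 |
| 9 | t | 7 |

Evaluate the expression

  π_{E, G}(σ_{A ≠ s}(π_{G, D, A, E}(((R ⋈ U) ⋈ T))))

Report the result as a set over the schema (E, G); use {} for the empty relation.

{(t, a), (t, c), (t, d), (t, k), (t, p), (t, q), (t, s), (t, v)}

Joining R and U on B yields {(8, 28, d, 34, r), (8, 28, d, 34, z), (8, 8, v, 4, r), (8, 8, v, 4, z), (9, 12, c, 38, a), (9, 12, c, 38, c), (9, 12, c, 38, d), (9, 12, c, 38, k), (9, 12, c, 38, p), (9, 12, c, 38, q), (9, 12, c, 38, s), (9, 12, c, 38, v), (9, 30, d, 32, a), (9, 30, d, 32, c), (9, 30, d, 32, d), (9, 30, d, 32, k), (9, 30, d, 32, p), (9, 30, d, 32, q), (9, 30, d, 32, s), (9, 30, d, 32, v), (9, 30, t, 24, a), (9, 30, t, 24, c), (9, 30, t, 24, d), (9, 30, t, 24, k), (9, 30, t, 24, p), (9, 30, t, 24, q), (9, 30, t, 24, s), (9, 30, t, 24, v), (9, 33, r, 39, a), (9, 33, r, 39, c), (9, 33, r, 39, d), (9, 33, r, 39, k), (9, 33, r, 39, p), (9, 33, r, 39, q), (9, 33, r, 39, s), (9, 33, r, 39, v), (9, 8, s, 13, a), (9, 8, s, 13, c), (9, 8, s, 13, d), (9, 8, s, 13, k), (9, 8, s, 13, p), (9, 8, s, 13, q), (9, 8, s, 13, s), (9, 8, s, 13, v)}.
Joining (R ⋈ U) and T on B yields {(9, 12, c, 38, a, t, 7), (9, 12, c, 38, c, t, 7), (9, 12, c, 38, d, t, 7), (9, 12, c, 38, k, t, 7), (9, 12, c, 38, p, t, 7), (9, 12, c, 38, q, t, 7), (9, 12, c, 38, s, t, 7), (9, 12, c, 38, v, t, 7), (9, 30, d, 32, a, t, 7), (9, 30, d, 32, c, t, 7), (9, 30, d, 32, d, t, 7), (9, 30, d, 32, k, t, 7), (9, 30, d, 32, p, t, 7), (9, 30, d, 32, q, t, 7), (9, 30, d, 32, s, t, 7), (9, 30, d, 32, v, t, 7), (9, 30, t, 24, a, t, 7), (9, 30, t, 24, c, t, 7), (9, 30, t, 24, d, t, 7), (9, 30, t, 24, k, t, 7), (9, 30, t, 24, p, t, 7), (9, 30, t, 24, q, t, 7), (9, 30, t, 24, s, t, 7), (9, 30, t, 24, v, t, 7), (9, 33, r, 39, a, t, 7), (9, 33, r, 39, c, t, 7), (9, 33, r, 39, d, t, 7), (9, 33, r, 39, k, t, 7), (9, 33, r, 39, p, t, 7), (9, 33, r, 39, q, t, 7), (9, 33, r, 39, s, t, 7), (9, 33, r, 39, v, t, 7), (9, 8, s, 13, a, t, 7), (9, 8, s, 13, c, t, 7), (9, 8, s, 13, d, t, 7), (9, 8, s, 13, k, t, 7), (9, 8, s, 13, p, t, 7), (9, 8, s, 13, q, t, 7), (9, 8, s, 13, s, t, 7), (9, 8, s, 13, v, t, 7)}.
π[G, D, A, E]: project onto (G, D, A, E) → {(a, 12, c, t), (a, 30, d, t), (a, 30, t, t), (a, 33, r, t), (a, 8, s, t), (c, 12, c, t), (c, 30, d, t), (c, 30, t, t), (c, 33, r, t), (c, 8, s, t), (d, 12, c, t), (d, 30, d, t), (d, 30, t, t), (d, 33, r, t), (d, 8, s, t), (k, 12, c, t), (k, 30, d, t), (k, 30, t, t), (k, 33, r, t), (k, 8, s, t), (p, 12, c, t), (p, 30, d, t), (p, 30, t, t), (p, 33, r, t), (p, 8, s, t), (q, 12, c, t), (q, 30, d, t), (q, 30, t, t), (q, 33, r, t), (q, 8, s, t), (s, 12, c, t), (s, 30, d, t), (s, 30, t, t), (s, 33, r, t), (s, 8, s, t), (v, 12, c, t), (v, 30, d, t), (v, 30, t, t), (v, 33, r, t), (v, 8, s, t)}
Apply σ_{A ≠ s}; surviving tuples: {(a, 12, c, t), (a, 30, d, t), (a, 30, t, t), (a, 33, r, t), (c, 12, c, t), (c, 30, d, t), (c, 30, t, t), (c, 33, r, t), (d, 12, c, t), (d, 30, d, t), (d, 30, t, t), (d, 33, r, t), (k, 12, c, t), (k, 30, d, t), (k, 30, t, t), (k, 33, r, t), (p, 12, c, t), (p, 30, d, t), (p, 30, t, t), (p, 33, r, t), (q, 12, c, t), (q, 30, d, t), (q, 30, t, t), (q, 33, r, t), (s, 12, c, t), (s, 30, d, t), (s, 30, t, t), (s, 33, r, t), (v, 12, c, t), (v, 30, d, t), (v, 30, t, t), (v, 33, r, t)}
π[E, G]: project onto (E, G) (24 duplicate(s) eliminated) → {(t, a), (t, c), (t, d), (t, k), (t, p), (t, q), (t, s), (t, v)}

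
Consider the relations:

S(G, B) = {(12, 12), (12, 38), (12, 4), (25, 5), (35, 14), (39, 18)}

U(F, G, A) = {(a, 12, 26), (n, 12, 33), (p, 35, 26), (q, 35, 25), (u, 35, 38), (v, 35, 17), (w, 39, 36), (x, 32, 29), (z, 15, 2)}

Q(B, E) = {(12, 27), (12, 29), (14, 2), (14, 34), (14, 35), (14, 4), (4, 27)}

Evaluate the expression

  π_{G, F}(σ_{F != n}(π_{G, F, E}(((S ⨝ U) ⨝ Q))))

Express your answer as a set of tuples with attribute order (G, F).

S ⋈ U (natural join on G): {(12, 12, a, 26), (12, 12, n, 33), (12, 38, a, 26), (12, 38, n, 33), (12, 4, a, 26), (12, 4, n, 33), (35, 14, p, 26), (35, 14, q, 25), (35, 14, u, 38), (35, 14, v, 17), (39, 18, w, 36)}
(S ⨝ U) ⋈ Q (natural join on B): {(12, 12, a, 26, 27), (12, 12, a, 26, 29), (12, 12, n, 33, 27), (12, 12, n, 33, 29), (12, 4, a, 26, 27), (12, 4, n, 33, 27), (35, 14, p, 26, 2), (35, 14, p, 26, 34), (35, 14, p, 26, 35), (35, 14, p, 26, 4), (35, 14, q, 25, 2), (35, 14, q, 25, 34), (35, 14, q, 25, 35), (35, 14, q, 25, 4), (35, 14, u, 38, 2), (35, 14, u, 38, 34), (35, 14, u, 38, 35), (35, 14, u, 38, 4), (35, 14, v, 17, 2), (35, 14, v, 17, 34), (35, 14, v, 17, 35), (35, 14, v, 17, 4)}
π[G, F, E]: project onto (G, F, E) (2 duplicate(s) eliminated) → {(12, a, 27), (12, a, 29), (12, n, 27), (12, n, 29), (35, p, 2), (35, p, 34), (35, p, 35), (35, p, 4), (35, q, 2), (35, q, 34), (35, q, 35), (35, q, 4), (35, u, 2), (35, u, 34), (35, u, 35), (35, u, 4), (35, v, 2), (35, v, 34), (35, v, 35), (35, v, 4)}
Filtering on F != n leaves {(12, a, 27), (12, a, 29), (35, p, 2), (35, p, 34), (35, p, 35), (35, p, 4), (35, q, 2), (35, q, 34), (35, q, 35), (35, q, 4), (35, u, 2), (35, u, 34), (35, u, 35), (35, u, 4), (35, v, 2), (35, v, 34), (35, v, 35), (35, v, 4)}.
π[G, F]: project onto (G, F) (13 duplicate(s) eliminated) → {(12, a), (35, p), (35, q), (35, u), (35, v)}

{(12, a), (35, p), (35, q), (35, u), (35, v)}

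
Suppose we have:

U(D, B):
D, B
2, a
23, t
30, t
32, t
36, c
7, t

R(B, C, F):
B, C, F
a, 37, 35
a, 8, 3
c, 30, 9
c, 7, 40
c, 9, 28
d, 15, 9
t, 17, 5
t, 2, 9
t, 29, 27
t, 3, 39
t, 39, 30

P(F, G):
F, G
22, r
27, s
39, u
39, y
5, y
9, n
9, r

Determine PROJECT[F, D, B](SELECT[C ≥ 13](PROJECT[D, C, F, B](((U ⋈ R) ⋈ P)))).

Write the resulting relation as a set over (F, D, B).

{(27, 23, t), (27, 30, t), (27, 32, t), (27, 7, t), (5, 23, t), (5, 30, t), (5, 32, t), (5, 7, t), (9, 36, c)}

Joining U and R on B yields {(2, a, 37, 35), (2, a, 8, 3), (23, t, 17, 5), (23, t, 2, 9), (23, t, 29, 27), (23, t, 3, 39), (23, t, 39, 30), (30, t, 17, 5), (30, t, 2, 9), (30, t, 29, 27), (30, t, 3, 39), (30, t, 39, 30), (32, t, 17, 5), (32, t, 2, 9), (32, t, 29, 27), (32, t, 3, 39), (32, t, 39, 30), (36, c, 30, 9), (36, c, 7, 40), (36, c, 9, 28), (7, t, 17, 5), (7, t, 2, 9), (7, t, 29, 27), (7, t, 3, 39), (7, t, 39, 30)}.
Joining (U ⋈ R) and P on F yields {(23, t, 17, 5, y), (23, t, 2, 9, n), (23, t, 2, 9, r), (23, t, 29, 27, s), (23, t, 3, 39, u), (23, t, 3, 39, y), (30, t, 17, 5, y), (30, t, 2, 9, n), (30, t, 2, 9, r), (30, t, 29, 27, s), (30, t, 3, 39, u), (30, t, 3, 39, y), (32, t, 17, 5, y), (32, t, 2, 9, n), (32, t, 2, 9, r), (32, t, 29, 27, s), (32, t, 3, 39, u), (32, t, 3, 39, y), (36, c, 30, 9, n), (36, c, 30, 9, r), (7, t, 17, 5, y), (7, t, 2, 9, n), (7, t, 2, 9, r), (7, t, 29, 27, s), (7, t, 3, 39, u), (7, t, 3, 39, y)}.
Projecting to D, C, F, B (9 duplicate(s) eliminated): {(23, 17, 5, t), (23, 2, 9, t), (23, 29, 27, t), (23, 3, 39, t), (30, 17, 5, t), (30, 2, 9, t), (30, 29, 27, t), (30, 3, 39, t), (32, 17, 5, t), (32, 2, 9, t), (32, 29, 27, t), (32, 3, 39, t), (36, 30, 9, c), (7, 17, 5, t), (7, 2, 9, t), (7, 29, 27, t), (7, 3, 39, t)}
Apply σ_{C ≥ 13}; surviving tuples: {(23, 17, 5, t), (23, 29, 27, t), (30, 17, 5, t), (30, 29, 27, t), (32, 17, 5, t), (32, 29, 27, t), (36, 30, 9, c), (7, 17, 5, t), (7, 29, 27, t)}
Projecting to F, D, B: {(27, 23, t), (27, 30, t), (27, 32, t), (27, 7, t), (5, 23, t), (5, 30, t), (5, 32, t), (5, 7, t), (9, 36, c)}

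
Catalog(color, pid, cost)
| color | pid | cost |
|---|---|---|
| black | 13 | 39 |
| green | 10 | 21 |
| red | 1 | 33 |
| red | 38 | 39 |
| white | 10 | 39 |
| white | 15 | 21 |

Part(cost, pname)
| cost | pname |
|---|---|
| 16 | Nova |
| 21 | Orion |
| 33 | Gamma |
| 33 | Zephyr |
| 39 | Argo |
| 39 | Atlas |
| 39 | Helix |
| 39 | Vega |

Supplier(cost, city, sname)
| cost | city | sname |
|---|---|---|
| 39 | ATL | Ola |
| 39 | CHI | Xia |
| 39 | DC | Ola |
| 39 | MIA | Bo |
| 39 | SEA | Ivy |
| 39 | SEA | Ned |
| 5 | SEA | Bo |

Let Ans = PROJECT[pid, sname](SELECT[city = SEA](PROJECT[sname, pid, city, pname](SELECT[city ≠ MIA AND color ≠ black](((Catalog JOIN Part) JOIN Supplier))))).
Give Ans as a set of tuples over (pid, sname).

{(10, Ivy), (10, Ned), (38, Ivy), (38, Ned)}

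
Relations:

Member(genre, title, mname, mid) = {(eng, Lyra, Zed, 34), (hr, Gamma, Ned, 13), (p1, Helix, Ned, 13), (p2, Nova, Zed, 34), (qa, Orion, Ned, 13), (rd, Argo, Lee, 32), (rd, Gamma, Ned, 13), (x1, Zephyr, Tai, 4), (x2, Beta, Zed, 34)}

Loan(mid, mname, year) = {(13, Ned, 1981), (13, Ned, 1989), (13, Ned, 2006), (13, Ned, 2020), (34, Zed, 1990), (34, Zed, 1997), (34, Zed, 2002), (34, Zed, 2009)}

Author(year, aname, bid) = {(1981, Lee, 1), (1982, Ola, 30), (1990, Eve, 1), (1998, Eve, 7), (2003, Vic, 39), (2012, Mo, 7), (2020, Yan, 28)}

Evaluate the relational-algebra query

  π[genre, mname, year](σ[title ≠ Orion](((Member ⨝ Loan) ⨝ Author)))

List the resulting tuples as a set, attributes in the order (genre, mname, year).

Natural join on mname, mid: {(eng, Lyra, Zed, 34, 1990), (eng, Lyra, Zed, 34, 1997), (eng, Lyra, Zed, 34, 2002), (eng, Lyra, Zed, 34, 2009), (hr, Gamma, Ned, 13, 1981), (hr, Gamma, Ned, 13, 1989), (hr, Gamma, Ned, 13, 2006), (hr, Gamma, Ned, 13, 2020), (p1, Helix, Ned, 13, 1981), (p1, Helix, Ned, 13, 1989), (p1, Helix, Ned, 13, 2006), (p1, Helix, Ned, 13, 2020), (p2, Nova, Zed, 34, 1990), (p2, Nova, Zed, 34, 1997), (p2, Nova, Zed, 34, 2002), (p2, Nova, Zed, 34, 2009), (qa, Orion, Ned, 13, 1981), (qa, Orion, Ned, 13, 1989), (qa, Orion, Ned, 13, 2006), (qa, Orion, Ned, 13, 2020), (rd, Gamma, Ned, 13, 1981), (rd, Gamma, Ned, 13, 1989), (rd, Gamma, Ned, 13, 2006), (rd, Gamma, Ned, 13, 2020), (x2, Beta, Zed, 34, 1990), (x2, Beta, Zed, 34, 1997), (x2, Beta, Zed, 34, 2002), (x2, Beta, Zed, 34, 2009)}
Natural join on year: {(eng, Lyra, Zed, 34, 1990, Eve, 1), (hr, Gamma, Ned, 13, 1981, Lee, 1), (hr, Gamma, Ned, 13, 2020, Yan, 28), (p1, Helix, Ned, 13, 1981, Lee, 1), (p1, Helix, Ned, 13, 2020, Yan, 28), (p2, Nova, Zed, 34, 1990, Eve, 1), (qa, Orion, Ned, 13, 1981, Lee, 1), (qa, Orion, Ned, 13, 2020, Yan, 28), (rd, Gamma, Ned, 13, 1981, Lee, 1), (rd, Gamma, Ned, 13, 2020, Yan, 28), (x2, Beta, Zed, 34, 1990, Eve, 1)}
Selection title ≠ Orion: {(eng, Lyra, Zed, 34, 1990, Eve, 1), (hr, Gamma, Ned, 13, 1981, Lee, 1), (hr, Gamma, Ned, 13, 2020, Yan, 28), (p1, Helix, Ned, 13, 1981, Lee, 1), (p1, Helix, Ned, 13, 2020, Yan, 28), (p2, Nova, Zed, 34, 1990, Eve, 1), (rd, Gamma, Ned, 13, 1981, Lee, 1), (rd, Gamma, Ned, 13, 2020, Yan, 28), (x2, Beta, Zed, 34, 1990, Eve, 1)}
π_{genre, mname, year} gives {(eng, Zed, 1990), (hr, Ned, 1981), (hr, Ned, 2020), (p1, Ned, 1981), (p1, Ned, 2020), (p2, Zed, 1990), (rd, Ned, 1981), (rd, Ned, 2020), (x2, Zed, 1990)}.

{(eng, Zed, 1990), (hr, Ned, 1981), (hr, Ned, 2020), (p1, Ned, 1981), (p1, Ned, 2020), (p2, Zed, 1990), (rd, Ned, 1981), (rd, Ned, 2020), (x2, Zed, 1990)}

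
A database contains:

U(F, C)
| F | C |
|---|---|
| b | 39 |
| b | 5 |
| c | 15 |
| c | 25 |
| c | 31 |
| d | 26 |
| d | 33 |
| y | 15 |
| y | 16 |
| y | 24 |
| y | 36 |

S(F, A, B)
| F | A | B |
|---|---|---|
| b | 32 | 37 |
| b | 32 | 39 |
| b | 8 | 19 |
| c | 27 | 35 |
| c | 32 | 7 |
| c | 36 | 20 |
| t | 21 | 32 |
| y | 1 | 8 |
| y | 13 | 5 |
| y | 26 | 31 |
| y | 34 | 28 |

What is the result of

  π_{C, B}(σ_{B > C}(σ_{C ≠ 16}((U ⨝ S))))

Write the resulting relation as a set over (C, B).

Joining U and S on F yields {(b, 39, 32, 37), (b, 39, 32, 39), (b, 39, 8, 19), (b, 5, 32, 37), (b, 5, 32, 39), (b, 5, 8, 19), (c, 15, 27, 35), (c, 15, 32, 7), (c, 15, 36, 20), (c, 25, 27, 35), (c, 25, 32, 7), (c, 25, 36, 20), (c, 31, 27, 35), (c, 31, 32, 7), (c, 31, 36, 20), (y, 15, 1, 8), (y, 15, 13, 5), (y, 15, 26, 31), (y, 15, 34, 28), (y, 16, 1, 8), (y, 16, 13, 5), (y, 16, 26, 31), (y, 16, 34, 28), (y, 24, 1, 8), (y, 24, 13, 5), (y, 24, 26, 31), (y, 24, 34, 28), (y, 36, 1, 8), (y, 36, 13, 5), (y, 36, 26, 31), (y, 36, 34, 28)}.
Filtering on C ≠ 16 leaves {(b, 39, 32, 37), (b, 39, 32, 39), (b, 39, 8, 19), (b, 5, 32, 37), (b, 5, 32, 39), (b, 5, 8, 19), (c, 15, 27, 35), (c, 15, 32, 7), (c, 15, 36, 20), (c, 25, 27, 35), (c, 25, 32, 7), (c, 25, 36, 20), (c, 31, 27, 35), (c, 31, 32, 7), (c, 31, 36, 20), (y, 15, 1, 8), (y, 15, 13, 5), (y, 15, 26, 31), (y, 15, 34, 28), (y, 24, 1, 8), (y, 24, 13, 5), (y, 24, 26, 31), (y, 24, 34, 28), (y, 36, 1, 8), (y, 36, 13, 5), (y, 36, 26, 31), (y, 36, 34, 28)}.
Filtering on B > C leaves {(b, 5, 32, 37), (b, 5, 32, 39), (b, 5, 8, 19), (c, 15, 27, 35), (c, 15, 36, 20), (c, 25, 27, 35), (c, 31, 27, 35), (y, 15, 26, 31), (y, 15, 34, 28), (y, 24, 26, 31), (y, 24, 34, 28)}.
π_{C, B} gives {(15, 20), (15, 28), (15, 31), (15, 35), (24, 28), (24, 31), (25, 35), (31, 35), (5, 19), (5, 37), (5, 39)}.

{(15, 20), (15, 28), (15, 31), (15, 35), (24, 28), (24, 31), (25, 35), (31, 35), (5, 19), (5, 37), (5, 39)}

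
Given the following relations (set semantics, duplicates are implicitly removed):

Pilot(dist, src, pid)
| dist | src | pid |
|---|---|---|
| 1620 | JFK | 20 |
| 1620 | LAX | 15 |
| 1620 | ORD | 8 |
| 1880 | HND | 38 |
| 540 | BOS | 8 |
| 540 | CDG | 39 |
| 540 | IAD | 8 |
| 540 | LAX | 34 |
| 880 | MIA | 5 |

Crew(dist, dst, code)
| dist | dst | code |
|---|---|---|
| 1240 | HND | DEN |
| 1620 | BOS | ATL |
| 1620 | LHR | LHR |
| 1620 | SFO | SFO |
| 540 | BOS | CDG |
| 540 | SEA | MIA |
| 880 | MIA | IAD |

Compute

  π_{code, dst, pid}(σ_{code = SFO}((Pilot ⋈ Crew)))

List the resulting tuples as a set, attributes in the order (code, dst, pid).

{(SFO, SFO, 15), (SFO, SFO, 20), (SFO, SFO, 8)}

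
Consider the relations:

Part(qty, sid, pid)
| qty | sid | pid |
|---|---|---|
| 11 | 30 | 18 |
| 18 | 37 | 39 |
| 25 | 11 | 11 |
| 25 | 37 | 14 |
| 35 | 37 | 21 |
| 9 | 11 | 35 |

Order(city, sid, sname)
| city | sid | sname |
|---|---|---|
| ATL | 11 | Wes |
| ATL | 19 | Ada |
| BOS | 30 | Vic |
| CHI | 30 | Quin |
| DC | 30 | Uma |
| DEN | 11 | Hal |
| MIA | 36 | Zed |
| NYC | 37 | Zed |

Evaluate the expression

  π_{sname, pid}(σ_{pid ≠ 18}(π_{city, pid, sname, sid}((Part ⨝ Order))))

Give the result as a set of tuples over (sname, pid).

Natural join on sid: {(11, 30, 18, BOS, Vic), (11, 30, 18, CHI, Quin), (11, 30, 18, DC, Uma), (18, 37, 39, NYC, Zed), (25, 11, 11, ATL, Wes), (25, 11, 11, DEN, Hal), (25, 37, 14, NYC, Zed), (35, 37, 21, NYC, Zed), (9, 11, 35, ATL, Wes), (9, 11, 35, DEN, Hal)}
π_{city, pid, sname, sid} gives {(ATL, 11, Wes, 11), (ATL, 35, Wes, 11), (BOS, 18, Vic, 30), (CHI, 18, Quin, 30), (DC, 18, Uma, 30), (DEN, 11, Hal, 11), (DEN, 35, Hal, 11), (NYC, 14, Zed, 37), (NYC, 21, Zed, 37), (NYC, 39, Zed, 37)}.
Apply σ_{pid ≠ 18}; surviving tuples: {(ATL, 11, Wes, 11), (ATL, 35, Wes, 11), (DEN, 11, Hal, 11), (DEN, 35, Hal, 11), (NYC, 14, Zed, 37), (NYC, 21, Zed, 37), (NYC, 39, Zed, 37)}
π_{sname, pid} gives {(Hal, 11), (Hal, 35), (Wes, 11), (Wes, 35), (Zed, 14), (Zed, 21), (Zed, 39)}.

{(Hal, 11), (Hal, 35), (Wes, 11), (Wes, 35), (Zed, 14), (Zed, 21), (Zed, 39)}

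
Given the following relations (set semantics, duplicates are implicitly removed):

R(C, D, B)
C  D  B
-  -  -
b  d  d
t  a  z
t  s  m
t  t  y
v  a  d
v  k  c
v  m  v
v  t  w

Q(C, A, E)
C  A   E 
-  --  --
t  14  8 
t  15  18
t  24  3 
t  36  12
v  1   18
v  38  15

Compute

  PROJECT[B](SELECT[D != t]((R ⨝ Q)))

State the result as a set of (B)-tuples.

R ⋈ Q (natural join on C): {(t, a, z, 14, 8), (t, a, z, 15, 18), (t, a, z, 24, 3), (t, a, z, 36, 12), (t, s, m, 14, 8), (t, s, m, 15, 18), (t, s, m, 24, 3), (t, s, m, 36, 12), (t, t, y, 14, 8), (t, t, y, 15, 18), (t, t, y, 24, 3), (t, t, y, 36, 12), (v, a, d, 1, 18), (v, a, d, 38, 15), (v, k, c, 1, 18), (v, k, c, 38, 15), (v, m, v, 1, 18), (v, m, v, 38, 15), (v, t, w, 1, 18), (v, t, w, 38, 15)}
σ[D != t]: keep tuples satisfying D != t → {(t, a, z, 14, 8), (t, a, z, 15, 18), (t, a, z, 24, 3), (t, a, z, 36, 12), (t, s, m, 14, 8), (t, s, m, 15, 18), (t, s, m, 24, 3), (t, s, m, 36, 12), (v, a, d, 1, 18), (v, a, d, 38, 15), (v, k, c, 1, 18), (v, k, c, 38, 15), (v, m, v, 1, 18), (v, m, v, 38, 15)}
π_{B} gives {c, d, m, v, z} (9 duplicate(s) eliminated).

{c, d, m, v, z}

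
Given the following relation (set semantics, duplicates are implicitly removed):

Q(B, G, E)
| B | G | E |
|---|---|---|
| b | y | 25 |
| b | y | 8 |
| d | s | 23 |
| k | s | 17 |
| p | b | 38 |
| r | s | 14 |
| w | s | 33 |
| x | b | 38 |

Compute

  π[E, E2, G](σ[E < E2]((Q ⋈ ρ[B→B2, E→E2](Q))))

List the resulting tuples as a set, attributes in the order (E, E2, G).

{(14, 17, s), (14, 23, s), (14, 33, s), (17, 23, s), (17, 33, s), (23, 33, s), (8, 25, y)}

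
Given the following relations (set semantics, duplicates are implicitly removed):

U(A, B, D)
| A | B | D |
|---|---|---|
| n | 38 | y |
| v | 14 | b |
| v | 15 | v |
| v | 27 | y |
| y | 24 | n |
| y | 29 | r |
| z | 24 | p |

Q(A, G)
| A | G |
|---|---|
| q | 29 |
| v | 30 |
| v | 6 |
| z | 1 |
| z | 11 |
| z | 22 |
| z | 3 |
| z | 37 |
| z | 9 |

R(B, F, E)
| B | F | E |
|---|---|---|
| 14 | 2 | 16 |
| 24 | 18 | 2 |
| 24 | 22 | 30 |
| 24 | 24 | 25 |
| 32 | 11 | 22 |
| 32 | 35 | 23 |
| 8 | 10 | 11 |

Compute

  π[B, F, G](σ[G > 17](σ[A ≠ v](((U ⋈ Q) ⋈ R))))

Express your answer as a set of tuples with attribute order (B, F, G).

Natural join on A: {(v, 14, b, 30), (v, 14, b, 6), (v, 15, v, 30), (v, 15, v, 6), (v, 27, y, 30), (v, 27, y, 6), (z, 24, p, 1), (z, 24, p, 11), (z, 24, p, 22), (z, 24, p, 3), (z, 24, p, 37), (z, 24, p, 9)}
Natural join on B: {(v, 14, b, 30, 2, 16), (v, 14, b, 6, 2, 16), (z, 24, p, 1, 18, 2), (z, 24, p, 1, 22, 30), (z, 24, p, 1, 24, 25), (z, 24, p, 11, 18, 2), (z, 24, p, 11, 22, 30), (z, 24, p, 11, 24, 25), (z, 24, p, 22, 18, 2), (z, 24, p, 22, 22, 30), (z, 24, p, 22, 24, 25), (z, 24, p, 3, 18, 2), (z, 24, p, 3, 22, 30), (z, 24, p, 3, 24, 25), (z, 24, p, 37, 18, 2), (z, 24, p, 37, 22, 30), (z, 24, p, 37, 24, 25), (z, 24, p, 9, 18, 2), (z, 24, p, 9, 22, 30), (z, 24, p, 9, 24, 25)}
σ[A ≠ v]: keep tuples satisfying A ≠ v → {(z, 24, p, 1, 18, 2), (z, 24, p, 1, 22, 30), (z, 24, p, 1, 24, 25), (z, 24, p, 11, 18, 2), (z, 24, p, 11, 22, 30), (z, 24, p, 11, 24, 25), (z, 24, p, 22, 18, 2), (z, 24, p, 22, 22, 30), (z, 24, p, 22, 24, 25), (z, 24, p, 3, 18, 2), (z, 24, p, 3, 22, 30), (z, 24, p, 3, 24, 25), (z, 24, p, 37, 18, 2), (z, 24, p, 37, 22, 30), (z, 24, p, 37, 24, 25), (z, 24, p, 9, 18, 2), (z, 24, p, 9, 22, 30), (z, 24, p, 9, 24, 25)}
σ[G > 17]: keep tuples satisfying G > 17 → {(z, 24, p, 22, 18, 2), (z, 24, p, 22, 22, 30), (z, 24, p, 22, 24, 25), (z, 24, p, 37, 18, 2), (z, 24, p, 37, 22, 30), (z, 24, p, 37, 24, 25)}
π[B, F, G]: project onto (B, F, G) → {(24, 18, 22), (24, 18, 37), (24, 22, 22), (24, 22, 37), (24, 24, 22), (24, 24, 37)}

{(24, 18, 22), (24, 18, 37), (24, 22, 22), (24, 22, 37), (24, 24, 22), (24, 24, 37)}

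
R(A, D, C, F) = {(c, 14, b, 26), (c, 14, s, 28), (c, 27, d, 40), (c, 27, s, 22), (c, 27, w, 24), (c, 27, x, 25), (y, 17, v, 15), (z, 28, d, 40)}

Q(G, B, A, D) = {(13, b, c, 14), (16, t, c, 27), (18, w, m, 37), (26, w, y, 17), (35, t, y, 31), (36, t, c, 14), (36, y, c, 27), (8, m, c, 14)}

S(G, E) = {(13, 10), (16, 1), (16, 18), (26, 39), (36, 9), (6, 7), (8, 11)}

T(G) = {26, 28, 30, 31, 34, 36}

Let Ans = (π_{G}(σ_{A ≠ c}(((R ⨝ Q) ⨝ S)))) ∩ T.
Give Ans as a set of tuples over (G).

{26}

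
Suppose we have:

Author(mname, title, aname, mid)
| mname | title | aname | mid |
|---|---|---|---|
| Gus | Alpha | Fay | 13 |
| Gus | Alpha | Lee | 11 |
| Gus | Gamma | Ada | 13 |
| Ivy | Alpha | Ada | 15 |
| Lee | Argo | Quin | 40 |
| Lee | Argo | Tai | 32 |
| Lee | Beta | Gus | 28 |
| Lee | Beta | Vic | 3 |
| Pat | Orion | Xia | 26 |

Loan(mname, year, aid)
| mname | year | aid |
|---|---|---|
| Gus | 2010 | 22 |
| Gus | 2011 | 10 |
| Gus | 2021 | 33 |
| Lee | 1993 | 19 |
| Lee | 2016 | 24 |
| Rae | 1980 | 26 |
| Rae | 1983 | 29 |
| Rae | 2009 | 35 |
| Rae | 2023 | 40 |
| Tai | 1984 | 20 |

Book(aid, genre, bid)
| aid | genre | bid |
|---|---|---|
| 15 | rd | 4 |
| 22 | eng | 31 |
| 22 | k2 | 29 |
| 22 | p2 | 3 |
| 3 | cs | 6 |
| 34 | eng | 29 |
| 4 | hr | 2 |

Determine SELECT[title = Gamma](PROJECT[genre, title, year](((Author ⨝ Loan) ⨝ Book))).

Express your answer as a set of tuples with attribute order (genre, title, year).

{(eng, Gamma, 2010), (k2, Gamma, 2010), (p2, Gamma, 2010)}

Author ⋈ Loan (natural join on mname): {(Gus, Alpha, Fay, 13, 2010, 22), (Gus, Alpha, Fay, 13, 2011, 10), (Gus, Alpha, Fay, 13, 2021, 33), (Gus, Alpha, Lee, 11, 2010, 22), (Gus, Alpha, Lee, 11, 2011, 10), (Gus, Alpha, Lee, 11, 2021, 33), (Gus, Gamma, Ada, 13, 2010, 22), (Gus, Gamma, Ada, 13, 2011, 10), (Gus, Gamma, Ada, 13, 2021, 33), (Lee, Argo, Quin, 40, 1993, 19), (Lee, Argo, Quin, 40, 2016, 24), (Lee, Argo, Tai, 32, 1993, 19), (Lee, Argo, Tai, 32, 2016, 24), (Lee, Beta, Gus, 28, 1993, 19), (Lee, Beta, Gus, 28, 2016, 24), (Lee, Beta, Vic, 3, 1993, 19), (Lee, Beta, Vic, 3, 2016, 24)}
(Author ⨝ Loan) ⋈ Book (natural join on aid): {(Gus, Alpha, Fay, 13, 2010, 22, eng, 31), (Gus, Alpha, Fay, 13, 2010, 22, k2, 29), (Gus, Alpha, Fay, 13, 2010, 22, p2, 3), (Gus, Alpha, Lee, 11, 2010, 22, eng, 31), (Gus, Alpha, Lee, 11, 2010, 22, k2, 29), (Gus, Alpha, Lee, 11, 2010, 22, p2, 3), (Gus, Gamma, Ada, 13, 2010, 22, eng, 31), (Gus, Gamma, Ada, 13, 2010, 22, k2, 29), (Gus, Gamma, Ada, 13, 2010, 22, p2, 3)}
π[genre, title, year]: project onto (genre, title, year) (3 duplicate(s) eliminated) → {(eng, Alpha, 2010), (eng, Gamma, 2010), (k2, Alpha, 2010), (k2, Gamma, 2010), (p2, Alpha, 2010), (p2, Gamma, 2010)}
Filtering on title = Gamma leaves {(eng, Gamma, 2010), (k2, Gamma, 2010), (p2, Gamma, 2010)}.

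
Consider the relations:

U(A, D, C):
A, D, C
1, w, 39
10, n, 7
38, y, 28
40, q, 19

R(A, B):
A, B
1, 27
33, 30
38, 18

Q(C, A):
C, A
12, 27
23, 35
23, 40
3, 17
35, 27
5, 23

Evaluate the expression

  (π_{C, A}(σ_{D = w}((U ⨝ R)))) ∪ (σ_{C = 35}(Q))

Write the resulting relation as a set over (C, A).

{(35, 27), (39, 1)}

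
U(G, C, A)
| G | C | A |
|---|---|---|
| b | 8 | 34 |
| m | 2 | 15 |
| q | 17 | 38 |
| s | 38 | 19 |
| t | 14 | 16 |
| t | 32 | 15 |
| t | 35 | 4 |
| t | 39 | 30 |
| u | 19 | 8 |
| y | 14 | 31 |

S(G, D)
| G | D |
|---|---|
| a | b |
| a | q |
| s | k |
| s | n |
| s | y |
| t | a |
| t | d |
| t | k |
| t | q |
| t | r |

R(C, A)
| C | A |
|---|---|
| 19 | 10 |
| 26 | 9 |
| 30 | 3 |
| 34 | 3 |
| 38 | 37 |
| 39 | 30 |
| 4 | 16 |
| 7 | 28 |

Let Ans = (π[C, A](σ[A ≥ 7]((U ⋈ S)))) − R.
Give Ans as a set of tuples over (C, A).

{(14, 16), (32, 15), (38, 19)}

Joining U and S on G yields {(s, 38, 19, k), (s, 38, 19, n), (s, 38, 19, y), (t, 14, 16, a), (t, 14, 16, d), (t, 14, 16, k), (t, 14, 16, q), (t, 14, 16, r), (t, 32, 15, a), (t, 32, 15, d), (t, 32, 15, k), (t, 32, 15, q), (t, 32, 15, r), (t, 35, 4, a), (t, 35, 4, d), (t, 35, 4, k), (t, 35, 4, q), (t, 35, 4, r), (t, 39, 30, a), (t, 39, 30, d), (t, 39, 30, k), (t, 39, 30, q), (t, 39, 30, r)}.
Filtering on A ≥ 7 leaves {(s, 38, 19, k), (s, 38, 19, n), (s, 38, 19, y), (t, 14, 16, a), (t, 14, 16, d), (t, 14, 16, k), (t, 14, 16, q), (t, 14, 16, r), (t, 32, 15, a), (t, 32, 15, d), (t, 32, 15, k), (t, 32, 15, q), (t, 32, 15, r), (t, 39, 30, a), (t, 39, 30, d), (t, 39, 30, k), (t, 39, 30, q), (t, 39, 30, r)}.
π_{C, A} gives {(14, 16), (32, 15), (38, 19), (39, 30)} (14 duplicate(s) eliminated).
Set difference of the two operands is {(14, 16), (32, 15), (38, 19)}.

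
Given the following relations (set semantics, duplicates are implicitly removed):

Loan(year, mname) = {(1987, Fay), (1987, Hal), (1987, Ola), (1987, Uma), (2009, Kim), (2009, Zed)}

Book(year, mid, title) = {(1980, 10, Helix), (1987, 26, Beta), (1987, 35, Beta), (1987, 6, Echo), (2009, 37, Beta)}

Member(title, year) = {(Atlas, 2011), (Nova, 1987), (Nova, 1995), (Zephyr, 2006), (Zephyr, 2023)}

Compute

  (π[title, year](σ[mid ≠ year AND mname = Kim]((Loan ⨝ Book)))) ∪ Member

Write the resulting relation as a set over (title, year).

Natural join on year: {(1987, Fay, 26, Beta), (1987, Fay, 35, Beta), (1987, Fay, 6, Echo), (1987, Hal, 26, Beta), (1987, Hal, 35, Beta), (1987, Hal, 6, Echo), (1987, Ola, 26, Beta), (1987, Ola, 35, Beta), (1987, Ola, 6, Echo), (1987, Uma, 26, Beta), (1987, Uma, 35, Beta), (1987, Uma, 6, Echo), (2009, Kim, 37, Beta), (2009, Zed, 37, Beta)}
Filtering on mid ≠ year AND mname = Kim leaves {(2009, Kim, 37, Beta)}.
π[title, year]: project onto (title, year) → {(Beta, 2009)}
Union: {(Beta, 2009)} with {(Atlas, 2011), (Nova, 1987), (Nova, 1995), (Zephyr, 2006), (Zephyr, 2023)} → {(Atlas, 2011), (Beta, 2009), (Nova, 1987), (Nova, 1995), (Zephyr, 2006), (Zephyr, 2023)}

{(Atlas, 2011), (Beta, 2009), (Nova, 1987), (Nova, 1995), (Zephyr, 2006), (Zephyr, 2023)}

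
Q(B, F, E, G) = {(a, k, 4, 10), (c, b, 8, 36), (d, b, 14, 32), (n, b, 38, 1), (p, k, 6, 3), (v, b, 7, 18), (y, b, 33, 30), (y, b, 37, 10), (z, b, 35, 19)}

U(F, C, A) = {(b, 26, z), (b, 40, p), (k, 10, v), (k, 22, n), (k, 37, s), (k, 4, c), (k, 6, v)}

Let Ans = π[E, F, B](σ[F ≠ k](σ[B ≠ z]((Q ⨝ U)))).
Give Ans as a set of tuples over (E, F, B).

{(14, b, d), (33, b, y), (37, b, y), (38, b, n), (7, b, v), (8, b, c)}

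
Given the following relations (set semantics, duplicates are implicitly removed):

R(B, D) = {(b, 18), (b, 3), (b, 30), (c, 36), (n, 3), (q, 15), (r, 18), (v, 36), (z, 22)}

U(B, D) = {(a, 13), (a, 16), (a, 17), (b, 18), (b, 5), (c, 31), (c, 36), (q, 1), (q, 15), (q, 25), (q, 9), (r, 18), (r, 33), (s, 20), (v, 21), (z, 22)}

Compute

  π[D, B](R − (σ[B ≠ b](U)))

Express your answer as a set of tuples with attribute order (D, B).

Selection B ≠ b: {(a, 13), (a, 16), (a, 17), (c, 31), (c, 36), (q, 1), (q, 15), (q, 25), (q, 9), (r, 18), (r, 33), (s, 20), (v, 21), (z, 22)}
Difference: {(b, 18), (b, 3), (b, 30), (c, 36), (n, 3), (q, 15), (r, 18), (v, 36), (z, 22)} with {(a, 13), (a, 16), (a, 17), (c, 31), (c, 36), (q, 1), (q, 15), (q, 25), (q, 9), (r, 18), (r, 33), (s, 20), (v, 21), (z, 22)} → {(b, 18), (b, 3), (b, 30), (n, 3), (v, 36)}
Keep only column(s) D, B: {(18, b), (3, b), (3, n), (30, b), (36, v)}

{(18, b), (3, b), (3, n), (30, b), (36, v)}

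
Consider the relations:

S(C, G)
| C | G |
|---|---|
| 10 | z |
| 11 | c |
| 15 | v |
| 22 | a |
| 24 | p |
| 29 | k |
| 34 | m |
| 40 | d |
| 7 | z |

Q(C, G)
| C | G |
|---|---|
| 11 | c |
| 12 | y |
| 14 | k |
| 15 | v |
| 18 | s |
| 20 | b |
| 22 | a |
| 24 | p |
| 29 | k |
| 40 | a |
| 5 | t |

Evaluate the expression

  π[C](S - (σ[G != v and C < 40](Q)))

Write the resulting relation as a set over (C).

Filtering on G != v and C < 40 leaves {(11, c), (12, y), (14, k), (18, s), (20, b), (22, a), (24, p), (29, k), (5, t)}.
Set difference of the two operands is {(10, z), (15, v), (34, m), (40, d), (7, z)}.
π[C]: project onto (C) → {10, 15, 34, 40, 7}

{10, 15, 34, 40, 7}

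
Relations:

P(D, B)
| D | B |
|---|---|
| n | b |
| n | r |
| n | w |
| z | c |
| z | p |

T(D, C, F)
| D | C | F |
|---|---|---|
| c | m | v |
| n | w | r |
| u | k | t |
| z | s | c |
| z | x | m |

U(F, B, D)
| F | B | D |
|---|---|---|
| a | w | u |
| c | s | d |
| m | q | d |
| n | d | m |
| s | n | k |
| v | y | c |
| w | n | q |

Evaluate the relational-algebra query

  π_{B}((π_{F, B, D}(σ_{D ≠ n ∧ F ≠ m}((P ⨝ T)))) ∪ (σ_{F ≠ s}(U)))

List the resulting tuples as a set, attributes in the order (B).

Natural join on D: {(n, b, w, r), (n, r, w, r), (n, w, w, r), (z, c, s, c), (z, c, x, m), (z, p, s, c), (z, p, x, m)}
σ[D ≠ n ∧ F ≠ m]: keep tuples satisfying D ≠ n ∧ F ≠ m → {(z, c, s, c), (z, p, s, c)}
π_{F, B, D} gives {(c, c, z), (c, p, z)}.
σ[F ≠ s]: keep tuples satisfying F ≠ s → {(a, w, u), (c, s, d), (m, q, d), (n, d, m), (v, y, c), (w, n, q)}
Set union of the two operands is {(a, w, u), (c, c, z), (c, p, z), (c, s, d), (m, q, d), (n, d, m), (v, y, c), (w, n, q)}.
π_{B} gives {c, d, n, p, q, s, w, y}.

{c, d, n, p, q, s, w, y}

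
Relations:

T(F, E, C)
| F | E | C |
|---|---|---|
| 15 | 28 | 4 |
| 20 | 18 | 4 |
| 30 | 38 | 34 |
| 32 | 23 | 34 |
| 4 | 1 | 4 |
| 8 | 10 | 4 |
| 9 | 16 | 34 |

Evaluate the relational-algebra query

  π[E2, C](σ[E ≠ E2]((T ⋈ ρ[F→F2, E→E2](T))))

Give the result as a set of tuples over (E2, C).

ρ[F→F2, E→E2]: schema becomes (F2, E2, C); tuples unchanged.
T ⋈ ρ[F→F2, E→E2](T) (natural join on C): {(15, 28, 4, 15, 28), (15, 28, 4, 20, 18), (15, 28, 4, 4, 1), (15, 28, 4, 8, 10), (20, 18, 4, 15, 28), (20, 18, 4, 20, 18), (20, 18, 4, 4, 1), (20, 18, 4, 8, 10), (30, 38, 34, 30, 38), (30, 38, 34, 32, 23), (30, 38, 34, 9, 16), (32, 23, 34, 30, 38), (32, 23, 34, 32, 23), (32, 23, 34, 9, 16), (4, 1, 4, 15, 28), (4, 1, 4, 20, 18), (4, 1, 4, 4, 1), (4, 1, 4, 8, 10), (8, 10, 4, 15, 28), (8, 10, 4, 20, 18), (8, 10, 4, 4, 1), (8, 10, 4, 8, 10), (9, 16, 34, 30, 38), (9, 16, 34, 32, 23), (9, 16, 34, 9, 16)}
Apply σ_{E ≠ E2}; surviving tuples: {(15, 28, 4, 20, 18), (15, 28, 4, 4, 1), (15, 28, 4, 8, 10), (20, 18, 4, 15, 28), (20, 18, 4, 4, 1), (20, 18, 4, 8, 10), (30, 38, 34, 32, 23), (30, 38, 34, 9, 16), (32, 23, 34, 30, 38), (32, 23, 34, 9, 16), (4, 1, 4, 15, 28), (4, 1, 4, 20, 18), (4, 1, 4, 8, 10), (8, 10, 4, 15, 28), (8, 10, 4, 20, 18), (8, 10, 4, 4, 1), (9, 16, 34, 30, 38), (9, 16, 34, 32, 23)}
Projecting to E2, C (11 duplicate(s) eliminated): {(1, 4), (10, 4), (16, 34), (18, 4), (23, 34), (28, 4), (38, 34)}

{(1, 4), (10, 4), (16, 34), (18, 4), (23, 34), (28, 4), (38, 34)}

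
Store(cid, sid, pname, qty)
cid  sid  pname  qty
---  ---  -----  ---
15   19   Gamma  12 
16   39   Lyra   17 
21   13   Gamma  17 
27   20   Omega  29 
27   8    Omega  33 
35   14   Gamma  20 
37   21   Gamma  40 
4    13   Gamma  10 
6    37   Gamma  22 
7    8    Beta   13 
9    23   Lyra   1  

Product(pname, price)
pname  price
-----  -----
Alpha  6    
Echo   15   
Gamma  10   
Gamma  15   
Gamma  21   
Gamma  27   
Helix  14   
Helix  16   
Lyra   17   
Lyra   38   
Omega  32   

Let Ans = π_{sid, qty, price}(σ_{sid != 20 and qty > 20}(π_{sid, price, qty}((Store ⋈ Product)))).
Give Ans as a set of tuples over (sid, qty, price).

{(21, 40, 10), (21, 40, 15), (21, 40, 21), (21, 40, 27), (37, 22, 10), (37, 22, 15), (37, 22, 21), (37, 22, 27), (8, 33, 32)}

Store ⋈ Product (natural join on pname): {(15, 19, Gamma, 12, 10), (15, 19, Gamma, 12, 15), (15, 19, Gamma, 12, 21), (15, 19, Gamma, 12, 27), (16, 39, Lyra, 17, 17), (16, 39, Lyra, 17, 38), (21, 13, Gamma, 17, 10), (21, 13, Gamma, 17, 15), (21, 13, Gamma, 17, 21), (21, 13, Gamma, 17, 27), (27, 20, Omega, 29, 32), (27, 8, Omega, 33, 32), (35, 14, Gamma, 20, 10), (35, 14, Gamma, 20, 15), (35, 14, Gamma, 20, 21), (35, 14, Gamma, 20, 27), (37, 21, Gamma, 40, 10), (37, 21, Gamma, 40, 15), (37, 21, Gamma, 40, 21), (37, 21, Gamma, 40, 27), (4, 13, Gamma, 10, 10), (4, 13, Gamma, 10, 15), (4, 13, Gamma, 10, 21), (4, 13, Gamma, 10, 27), (6, 37, Gamma, 22, 10), (6, 37, Gamma, 22, 15), (6, 37, Gamma, 22, 21), (6, 37, Gamma, 22, 27), (9, 23, Lyra, 1, 17), (9, 23, Lyra, 1, 38)}
Projecting to sid, price, qty: {(13, 10, 10), (13, 10, 17), (13, 15, 10), (13, 15, 17), (13, 21, 10), (13, 21, 17), (13, 27, 10), (13, 27, 17), (14, 10, 20), (14, 15, 20), (14, 21, 20), (14, 27, 20), (19, 10, 12), (19, 15, 12), (19, 21, 12), (19, 27, 12), (20, 32, 29), (21, 10, 40), (21, 15, 40), (21, 21, 40), (21, 27, 40), (23, 17, 1), (23, 38, 1), (37, 10, 22), (37, 15, 22), (37, 21, 22), (37, 27, 22), (39, 17, 17), (39, 38, 17), (8, 32, 33)}
σ[sid != 20 and qty > 20]: keep tuples satisfying sid != 20 and qty > 20 → {(21, 10, 40), (21, 15, 40), (21, 21, 40), (21, 27, 40), (37, 10, 22), (37, 15, 22), (37, 21, 22), (37, 27, 22), (8, 32, 33)}
Projecting to sid, qty, price: {(21, 40, 10), (21, 40, 15), (21, 40, 21), (21, 40, 27), (37, 22, 10), (37, 22, 15), (37, 22, 21), (37, 22, 27), (8, 33, 32)}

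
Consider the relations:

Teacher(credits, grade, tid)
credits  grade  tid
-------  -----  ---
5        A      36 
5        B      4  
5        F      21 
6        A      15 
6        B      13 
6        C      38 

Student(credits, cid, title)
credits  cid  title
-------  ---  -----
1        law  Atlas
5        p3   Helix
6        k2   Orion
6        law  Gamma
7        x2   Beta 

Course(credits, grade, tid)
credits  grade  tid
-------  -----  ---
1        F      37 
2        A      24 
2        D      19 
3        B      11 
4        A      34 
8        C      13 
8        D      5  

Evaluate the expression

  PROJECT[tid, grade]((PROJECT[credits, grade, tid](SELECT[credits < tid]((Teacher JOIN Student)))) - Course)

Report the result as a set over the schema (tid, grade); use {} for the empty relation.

Teacher ⋈ Student (natural join on credits): {(5, A, 36, p3, Helix), (5, B, 4, p3, Helix), (5, F, 21, p3, Helix), (6, A, 15, k2, Orion), (6, A, 15, law, Gamma), (6, B, 13, k2, Orion), (6, B, 13, law, Gamma), (6, C, 38, k2, Orion), (6, C, 38, law, Gamma)}
Apply σ_{credits < tid}; surviving tuples: {(5, A, 36, p3, Helix), (5, F, 21, p3, Helix), (6, A, 15, k2, Orion), (6, A, 15, law, Gamma), (6, B, 13, k2, Orion), (6, B, 13, law, Gamma), (6, C, 38, k2, Orion), (6, C, 38, law, Gamma)}
Projecting to credits, grade, tid (3 duplicate(s) eliminated): {(5, A, 36), (5, F, 21), (6, A, 15), (6, B, 13), (6, C, 38)}
Difference: {(5, A, 36), (5, F, 21), (6, A, 15), (6, B, 13), (6, C, 38)} with {(1, F, 37), (2, A, 24), (2, D, 19), (3, B, 11), (4, A, 34), (8, C, 13), (8, D, 5)} → {(5, A, 36), (5, F, 21), (6, A, 15), (6, B, 13), (6, C, 38)}
Projecting to tid, grade: {(13, B), (15, A), (21, F), (36, A), (38, C)}

{(13, B), (15, A), (21, F), (36, A), (38, C)}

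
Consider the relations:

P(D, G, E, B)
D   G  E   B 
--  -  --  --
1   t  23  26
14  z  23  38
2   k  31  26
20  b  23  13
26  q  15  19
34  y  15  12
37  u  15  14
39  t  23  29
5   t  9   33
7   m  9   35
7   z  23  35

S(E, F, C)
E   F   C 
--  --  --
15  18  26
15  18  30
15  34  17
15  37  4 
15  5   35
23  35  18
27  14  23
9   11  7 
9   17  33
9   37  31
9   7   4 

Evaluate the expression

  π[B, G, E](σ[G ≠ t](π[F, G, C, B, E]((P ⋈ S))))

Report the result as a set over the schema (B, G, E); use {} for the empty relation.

P ⋈ S (natural join on E): {(1, t, 23, 26, 35, 18), (14, z, 23, 38, 35, 18), (20, b, 23, 13, 35, 18), (26, q, 15, 19, 18, 26), (26, q, 15, 19, 18, 30), (26, q, 15, 19, 34, 17), (26, q, 15, 19, 37, 4), (26, q, 15, 19, 5, 35), (34, y, 15, 12, 18, 26), (34, y, 15, 12, 18, 30), (34, y, 15, 12, 34, 17), (34, y, 15, 12, 37, 4), (34, y, 15, 12, 5, 35), (37, u, 15, 14, 18, 26), (37, u, 15, 14, 18, 30), (37, u, 15, 14, 34, 17), (37, u, 15, 14, 37, 4), (37, u, 15, 14, 5, 35), (39, t, 23, 29, 35, 18), (5, t, 9, 33, 11, 7), (5, t, 9, 33, 17, 33), (5, t, 9, 33, 37, 31), (5, t, 9, 33, 7, 4), (7, m, 9, 35, 11, 7), (7, m, 9, 35, 17, 33), (7, m, 9, 35, 37, 31), (7, m, 9, 35, 7, 4), (7, z, 23, 35, 35, 18)}
Projecting to F, G, C, B, E: {(11, m, 7, 35, 9), (11, t, 7, 33, 9), (17, m, 33, 35, 9), (17, t, 33, 33, 9), (18, q, 26, 19, 15), (18, q, 30, 19, 15), (18, u, 26, 14, 15), (18, u, 30, 14, 15), (18, y, 26, 12, 15), (18, y, 30, 12, 15), (34, q, 17, 19, 15), (34, u, 17, 14, 15), (34, y, 17, 12, 15), (35, b, 18, 13, 23), (35, t, 18, 26, 23), (35, t, 18, 29, 23), (35, z, 18, 35, 23), (35, z, 18, 38, 23), (37, m, 31, 35, 9), (37, q, 4, 19, 15), (37, t, 31, 33, 9), (37, u, 4, 14, 15), (37, y, 4, 12, 15), (5, q, 35, 19, 15), (5, u, 35, 14, 15), (5, y, 35, 12, 15), (7, m, 4, 35, 9), (7, t, 4, 33, 9)}
Apply σ_{G ≠ t}; surviving tuples: {(11, m, 7, 35, 9), (17, m, 33, 35, 9), (18, q, 26, 19, 15), (18, q, 30, 19, 15), (18, u, 26, 14, 15), (18, u, 30, 14, 15), (18, y, 26, 12, 15), (18, y, 30, 12, 15), (34, q, 17, 19, 15), (34, u, 17, 14, 15), (34, y, 17, 12, 15), (35, b, 18, 13, 23), (35, z, 18, 35, 23), (35, z, 18, 38, 23), (37, m, 31, 35, 9), (37, q, 4, 19, 15), (37, u, 4, 14, 15), (37, y, 4, 12, 15), (5, q, 35, 19, 15), (5, u, 35, 14, 15), (5, y, 35, 12, 15), (7, m, 4, 35, 9)}
Projecting to B, G, E (15 duplicate(s) eliminated): {(12, y, 15), (13, b, 23), (14, u, 15), (19, q, 15), (35, m, 9), (35, z, 23), (38, z, 23)}

{(12, y, 15), (13, b, 23), (14, u, 15), (19, q, 15), (35, m, 9), (35, z, 23), (38, z, 23)}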